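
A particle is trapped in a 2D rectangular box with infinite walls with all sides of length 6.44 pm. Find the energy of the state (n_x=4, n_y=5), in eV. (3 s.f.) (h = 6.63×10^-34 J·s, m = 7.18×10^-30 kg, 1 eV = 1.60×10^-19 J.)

For a 2D rectangular well E = (h²/8m)·Σ n_i²/L_i² = (6.63×10^-34)²/(8·7.18×10^-30) · [4²/(6.44 pm)² + 5²/(6.44 pm)²].
Evaluating gives E = 7.565×10^-15 J = 4.73×10^4 eV.

E = 4.73×10^4 eV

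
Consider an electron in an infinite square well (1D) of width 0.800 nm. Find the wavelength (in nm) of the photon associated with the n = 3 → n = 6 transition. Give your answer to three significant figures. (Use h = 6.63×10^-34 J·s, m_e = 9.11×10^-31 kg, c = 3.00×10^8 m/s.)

E_1 = h²/(8m_eL²) = 9.424×10^-20 J, so ΔE = (6² − 3²)E_1 = 2.544×10^-18 J.
λ = hc/ΔE = (6.63×10^-34·3.00×10^8)/2.544×10^-18 = 7.82×10^-8 m = 78.2 nm.

λ = 78.2 nm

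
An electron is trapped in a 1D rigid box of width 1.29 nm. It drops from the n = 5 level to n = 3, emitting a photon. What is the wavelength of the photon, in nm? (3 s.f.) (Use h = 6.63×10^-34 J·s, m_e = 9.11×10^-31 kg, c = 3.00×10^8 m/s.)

λ = 343 nm

E_1 = h²/(8m_eL²) = 3.624×10^-20 J, so ΔE = (5² − 3²)E_1 = 5.798×10^-19 J.
λ = hc/ΔE = (6.63×10^-34·3.00×10^8)/5.798×10^-19 = 3.43×10^-7 m = 343 nm.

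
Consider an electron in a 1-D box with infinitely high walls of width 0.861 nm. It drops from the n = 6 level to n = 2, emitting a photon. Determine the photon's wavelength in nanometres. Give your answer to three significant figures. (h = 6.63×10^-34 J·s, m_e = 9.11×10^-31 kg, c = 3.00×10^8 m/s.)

E_1 = h²/(8m_eL²) = 8.136×10^-20 J, so ΔE = (6² − 2²)E_1 = 2.604×10^-18 J.
λ = hc/ΔE = (6.63×10^-34·3.00×10^8)/2.604×10^-18 = 7.64×10^-8 m = 76.4 nm.

λ = 76.4 nm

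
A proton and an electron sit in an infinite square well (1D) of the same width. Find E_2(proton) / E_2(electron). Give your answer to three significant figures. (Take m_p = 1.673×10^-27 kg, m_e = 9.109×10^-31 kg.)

5.44×10^-4

E_n ∝ 1/m at fixed n and L, so the ratio is m_e/m_p = 9.109×10^-31/1.673×10^-27 = 5.44×10^-4.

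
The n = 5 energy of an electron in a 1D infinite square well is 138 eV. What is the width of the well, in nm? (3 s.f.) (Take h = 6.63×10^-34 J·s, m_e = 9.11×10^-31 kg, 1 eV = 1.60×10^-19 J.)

L = 0.261 nm

From E_n = n²h²/(8m_eL²), L = n·h/√(8m_eE_n).
E_5 = 138 eV = 2.208×10^-17 J, so L = 5·6.63×10^-34/√(8·9.11×10^-31·2.208×10^-17) = 2.61×10^-10 m = 0.261 nm.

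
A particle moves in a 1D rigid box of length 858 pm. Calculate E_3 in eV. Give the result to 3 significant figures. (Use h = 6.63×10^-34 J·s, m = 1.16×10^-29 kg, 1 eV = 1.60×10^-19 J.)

For an infinite well E_n = n²h²/(8mL²), so E_1 = h²/(8mL²) = (6.63×10^-34)²/(8·1.16×10^-29·(8.58×10^-10 m)²) = 6.434×10^-21 J.
Then E_3 = 3²·E_1 = 9·6.434×10^-21 J = 5.791×10^-20 J.
Converting, E_3 = 5.791×10^-20 J / (1.60×10^-19 J/eV) = 0.362 eV.

E_3 = 0.362 eV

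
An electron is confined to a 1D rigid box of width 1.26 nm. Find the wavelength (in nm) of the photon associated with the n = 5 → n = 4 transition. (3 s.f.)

λ = 582 nm

E_1 = h²/(8m_eL²) = 3.795×10^-20 J, so ΔE = (5² − 4²)E_1 = 3.416×10^-19 J.
λ = hc/ΔE = (6.626×10^-34·2.998×10^8)/3.416×10^-19 = 5.82×10^-7 m = 582 nm.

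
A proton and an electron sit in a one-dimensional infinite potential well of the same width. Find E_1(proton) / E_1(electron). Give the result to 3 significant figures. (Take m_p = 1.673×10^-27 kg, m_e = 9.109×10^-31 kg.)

5.44×10^-4

E_n ∝ 1/m at fixed n and L, so the ratio is m_e/m_p = 9.109×10^-31/1.673×10^-27 = 5.44×10^-4.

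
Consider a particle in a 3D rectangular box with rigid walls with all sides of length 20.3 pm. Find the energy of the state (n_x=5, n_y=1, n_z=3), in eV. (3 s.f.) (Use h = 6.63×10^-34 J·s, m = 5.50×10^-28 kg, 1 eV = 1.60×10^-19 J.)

For a 3D rectangular well E = (h²/8m)·Σ n_i²/L_i² = (6.63×10^-34)²/(8·5.50×10^-28) · [5²/(20.3 pm)² + 1²/(20.3 pm)² + 3²/(20.3 pm)²].
Evaluating gives E = 8.485×10^-18 J = 53.0 eV.

E = 53.0 eV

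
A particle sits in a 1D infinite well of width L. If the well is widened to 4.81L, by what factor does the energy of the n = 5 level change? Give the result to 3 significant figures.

0.0432

E_n ∝ 1/L², so the energy scales by 1/4.81² = 0.0432.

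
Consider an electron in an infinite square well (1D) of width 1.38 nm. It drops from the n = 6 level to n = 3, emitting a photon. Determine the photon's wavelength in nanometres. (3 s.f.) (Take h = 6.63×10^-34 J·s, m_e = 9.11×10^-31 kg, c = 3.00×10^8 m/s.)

λ = 233 nm

E_1 = h²/(8m_eL²) = 3.167×10^-20 J, so ΔE = (6² − 3²)E_1 = 8.551×10^-19 J.
λ = hc/ΔE = (6.63×10^-34·3.00×10^8)/8.551×10^-19 = 2.33×10^-7 m = 233 nm.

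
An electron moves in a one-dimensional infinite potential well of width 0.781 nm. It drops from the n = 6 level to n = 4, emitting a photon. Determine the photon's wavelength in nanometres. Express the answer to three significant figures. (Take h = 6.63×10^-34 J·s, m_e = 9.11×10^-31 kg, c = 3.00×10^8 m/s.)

E_1 = h²/(8m_eL²) = 9.888×10^-20 J, so ΔE = (6² − 4²)E_1 = 1.978×10^-18 J.
λ = hc/ΔE = (6.63×10^-34·3.00×10^8)/1.978×10^-18 = 1.01×10^-7 m = 101 nm.

λ = 101 nm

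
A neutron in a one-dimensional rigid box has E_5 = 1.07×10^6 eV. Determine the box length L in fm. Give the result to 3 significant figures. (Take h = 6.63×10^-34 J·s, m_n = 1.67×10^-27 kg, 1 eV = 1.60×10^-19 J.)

From E_n = n²h²/(8m_nL²), L = n·h/√(8m_nE_n).
E_5 = 1.07×10^6 eV = 1.712×10^-13 J, so L = 5·6.63×10^-34/√(8·1.67×10^-27·1.712×10^-13) = 6.93×10^-14 m = 69.3 fm.

L = 69.3 fm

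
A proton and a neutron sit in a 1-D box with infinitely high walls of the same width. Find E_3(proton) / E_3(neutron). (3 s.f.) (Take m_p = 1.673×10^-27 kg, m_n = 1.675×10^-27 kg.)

E_n ∝ 1/m at fixed n and L, so the ratio is m_n/m_p = 1.675×10^-27/1.673×10^-27 = 1.00.

1.00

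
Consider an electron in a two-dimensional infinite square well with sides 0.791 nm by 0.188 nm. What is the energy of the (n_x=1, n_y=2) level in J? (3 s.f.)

For a 2D rectangular well E = (h²/8m_e)·Σ n_i²/L_i² = (6.626×10^-34)²/(8·9.109×10^-31) · [1²/(0.791 nm)² + 2²/(0.188 nm)²].
Evaluating gives E = 6.91×10^-18 J.

E = 6.91×10^-18 J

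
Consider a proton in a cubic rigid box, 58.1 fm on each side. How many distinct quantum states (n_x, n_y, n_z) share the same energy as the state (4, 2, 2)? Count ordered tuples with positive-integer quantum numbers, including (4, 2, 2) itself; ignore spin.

degeneracy = 3

The level has n_x² + n_y² + n_z² = 24. The ordered positive-integer solutions are (2, 2, 4), (2, 4, 2), (4, 2, 2).
That gives 3 states.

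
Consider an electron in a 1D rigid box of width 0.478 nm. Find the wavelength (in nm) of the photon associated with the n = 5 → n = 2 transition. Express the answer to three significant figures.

λ = 35.9 nm

E_1 = h²/(8m_eL²) = 2.637×10^-19 J, so ΔE = (5² − 2²)E_1 = 5.538×10^-18 J.
λ = hc/ΔE = (6.626×10^-34·2.998×10^8)/5.538×10^-18 = 3.59×10^-8 m = 35.9 nm.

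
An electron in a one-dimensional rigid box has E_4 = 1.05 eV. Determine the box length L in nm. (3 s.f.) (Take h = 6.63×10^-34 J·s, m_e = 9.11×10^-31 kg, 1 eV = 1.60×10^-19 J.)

From E_n = n²h²/(8m_eL²), L = n·h/√(8m_eE_n).
E_4 = 1.05 eV = 1.680×10^-19 J, so L = 4·6.63×10^-34/√(8·9.11×10^-31·1.680×10^-19) = 2.40×10^-9 m = 2.40 nm.

L = 2.40 nm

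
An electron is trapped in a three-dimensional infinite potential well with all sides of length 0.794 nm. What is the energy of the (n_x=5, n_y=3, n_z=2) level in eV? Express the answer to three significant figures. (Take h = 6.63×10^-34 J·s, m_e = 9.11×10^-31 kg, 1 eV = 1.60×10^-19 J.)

For a 3D rectangular well E = (h²/8m_e)·Σ n_i²/L_i² = (6.63×10^-34)²/(8·9.11×10^-31) · [5²/(0.794 nm)² + 3²/(0.794 nm)² + 2²/(0.794 nm)²].
Evaluating gives E = 3.635×10^-18 J = 22.7 eV.

E = 22.7 eV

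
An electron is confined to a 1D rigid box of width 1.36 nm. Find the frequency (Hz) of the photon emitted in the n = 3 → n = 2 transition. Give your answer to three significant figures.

f = 2.46×10^14 Hz

E_1 = h²/(8m_eL²) = 3.257×10^-20 J and ΔE = (3² − 2²)E_1 = 1.629×10^-19 J.
f = ΔE/h = 1.629×10^-19/6.626×10^-34 = 2.46×10^14 Hz.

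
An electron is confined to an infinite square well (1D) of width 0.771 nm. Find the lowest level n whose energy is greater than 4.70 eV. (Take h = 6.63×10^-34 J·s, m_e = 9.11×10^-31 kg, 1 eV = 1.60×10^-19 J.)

n = 3

E_1 = h²/(8m_eL²) = 1.015×10^-19 J = 0.6344 eV.
Need n² > 4.70/0.6344 = 7.409, i.e. n > 2.722.
The smallest integer satisfying this is n = 3.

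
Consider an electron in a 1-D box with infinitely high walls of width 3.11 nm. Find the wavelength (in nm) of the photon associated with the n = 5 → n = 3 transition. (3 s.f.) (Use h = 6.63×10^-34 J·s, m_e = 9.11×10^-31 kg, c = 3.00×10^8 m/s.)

E_1 = h²/(8m_eL²) = 6.236×10^-21 J, so ΔE = (5² − 3²)E_1 = 9.978×10^-20 J.
λ = hc/ΔE = (6.63×10^-34·3.00×10^8)/9.978×10^-20 = 1.99×10^-6 m = 1.99×10^3 nm.

λ = 1.99×10^3 nm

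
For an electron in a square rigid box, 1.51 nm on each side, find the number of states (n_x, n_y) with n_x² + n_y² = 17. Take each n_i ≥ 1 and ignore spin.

degeneracy = 2

The level has n_x² + n_y² = 17. The ordered positive-integer solutions are (1, 4), (4, 1).
That gives 2 states.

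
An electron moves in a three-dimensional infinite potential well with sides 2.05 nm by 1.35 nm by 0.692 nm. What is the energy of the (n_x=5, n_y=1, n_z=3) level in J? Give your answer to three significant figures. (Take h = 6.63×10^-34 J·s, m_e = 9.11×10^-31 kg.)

For a 3D rectangular well E = (h²/8m_e)·Σ n_i²/L_i² = (6.63×10^-34)²/(8·9.11×10^-31) · [5²/(2.05 nm)² + 1²/(1.35 nm)² + 3²/(0.692 nm)²].
Evaluating gives E = 1.53×10^-18 J.

E = 1.53×10^-18 J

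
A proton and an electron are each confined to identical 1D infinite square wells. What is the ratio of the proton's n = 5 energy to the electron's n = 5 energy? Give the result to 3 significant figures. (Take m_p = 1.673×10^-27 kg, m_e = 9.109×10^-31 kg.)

5.44×10^-4

E_n ∝ 1/m at fixed n and L, so the ratio is m_e/m_p = 9.109×10^-31/1.673×10^-27 = 5.44×10^-4.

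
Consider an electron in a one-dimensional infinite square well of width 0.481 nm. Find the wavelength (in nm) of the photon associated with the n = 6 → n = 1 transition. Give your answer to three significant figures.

E_1 = h²/(8m_eL²) = 2.604×10^-19 J, so ΔE = (6² − 1²)E_1 = 9.114×10^-18 J.
λ = hc/ΔE = (6.626×10^-34·2.998×10^8)/9.114×10^-18 = 2.18×10^-8 m = 21.8 nm.

λ = 21.8 nm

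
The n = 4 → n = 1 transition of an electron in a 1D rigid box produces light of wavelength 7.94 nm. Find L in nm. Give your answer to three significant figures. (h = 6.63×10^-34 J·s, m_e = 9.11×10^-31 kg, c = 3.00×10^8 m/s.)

L = 0.190 nm

The photon carries ΔE = hc/λ = 6.63×10^-34·3.00×10^8/7.94×10^-9 m = 2.505×10^-17 J.
Since ΔE = (4² − 1²)E_1, E_1 = 1.670×10^-18 J, and L = h/√(8m_eE_1) = 1.90×10^-10 m = 0.190 nm.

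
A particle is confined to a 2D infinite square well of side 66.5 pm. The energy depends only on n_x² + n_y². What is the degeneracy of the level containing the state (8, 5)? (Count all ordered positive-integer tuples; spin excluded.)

The level has n_x² + n_y² = 89. The ordered positive-integer solutions are (5, 8), (8, 5).
That gives 2 states.

degeneracy = 2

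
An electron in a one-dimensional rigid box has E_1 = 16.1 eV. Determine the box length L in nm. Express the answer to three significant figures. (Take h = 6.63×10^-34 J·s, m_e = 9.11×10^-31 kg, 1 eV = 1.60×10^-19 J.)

L = 0.153 nm

From E_n = n²h²/(8m_eL²), L = n·h/√(8m_eE_n).
E_1 = 16.1 eV = 2.576×10^-18 J, so L = 1·6.63×10^-34/√(8·9.11×10^-31·2.576×10^-18) = 1.53×10^-10 m = 0.153 nm.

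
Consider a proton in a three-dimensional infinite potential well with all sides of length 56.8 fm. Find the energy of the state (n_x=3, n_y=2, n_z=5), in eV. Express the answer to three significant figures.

For a 3D rectangular well E = (h²/8m_p)·Σ n_i²/L_i² = (6.626×10^-34)²/(8·1.673×10^-27) · [3²/(56.8 fm)² + 2²/(56.8 fm)² + 5²/(56.8 fm)²].
Evaluating gives E = 3.864×10^-13 J = 2.41×10^6 eV.

E = 2.41×10^6 eV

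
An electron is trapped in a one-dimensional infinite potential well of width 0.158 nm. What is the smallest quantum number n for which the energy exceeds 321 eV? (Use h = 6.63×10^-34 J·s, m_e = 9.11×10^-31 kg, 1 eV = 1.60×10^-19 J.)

E_1 = h²/(8m_eL²) = 2.416×10^-18 J = 15.10 eV.
Need n² > 321/15.10 = 21.26, i.e. n > 4.611.
The smallest integer satisfying this is n = 5.

n = 5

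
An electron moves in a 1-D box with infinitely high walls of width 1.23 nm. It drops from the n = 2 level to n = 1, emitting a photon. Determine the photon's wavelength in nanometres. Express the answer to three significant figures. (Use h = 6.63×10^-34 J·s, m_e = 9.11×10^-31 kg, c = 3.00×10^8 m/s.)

E_1 = h²/(8m_eL²) = 3.987×10^-20 J, so ΔE = (2² − 1²)E_1 = 1.196×10^-19 J.
λ = hc/ΔE = (6.63×10^-34·3.00×10^8)/1.196×10^-19 = 1.66×10^-6 m = 1.66×10^3 nm.

λ = 1.66×10^3 nm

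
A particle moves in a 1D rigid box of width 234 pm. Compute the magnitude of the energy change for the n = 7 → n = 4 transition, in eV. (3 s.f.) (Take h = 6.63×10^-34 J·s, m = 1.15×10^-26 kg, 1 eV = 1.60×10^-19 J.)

E_1 = h²/(8mL²) = 8.726×10^-23 J.
|ΔE| = |7² − 4²|·E_1 = 33·8.726×10^-23 J = 2.880×10^-21 J = 0.0180 eV.

|ΔE| = 0.0180 eV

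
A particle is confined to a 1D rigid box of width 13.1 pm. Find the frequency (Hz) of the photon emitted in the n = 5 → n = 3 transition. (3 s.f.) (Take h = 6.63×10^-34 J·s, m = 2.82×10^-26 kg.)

f = 2.74×10^14 Hz

E_1 = h²/(8mL²) = 1.135×10^-20 J and ΔE = (5² − 3²)E_1 = 1.816×10^-19 J.
f = ΔE/h = 1.816×10^-19/6.63×10^-34 = 2.74×10^14 Hz.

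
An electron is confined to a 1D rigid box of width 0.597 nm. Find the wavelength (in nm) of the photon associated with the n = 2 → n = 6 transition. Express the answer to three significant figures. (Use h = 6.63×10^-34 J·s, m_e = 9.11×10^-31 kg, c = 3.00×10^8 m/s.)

λ = 36.7 nm

E_1 = h²/(8m_eL²) = 1.692×10^-19 J, so ΔE = (6² − 2²)E_1 = 5.414×10^-18 J.
λ = hc/ΔE = (6.63×10^-34·3.00×10^8)/5.414×10^-18 = 3.67×10^-8 m = 36.7 nm.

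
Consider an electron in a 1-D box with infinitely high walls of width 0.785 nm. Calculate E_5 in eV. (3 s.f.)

For an infinite well E_n = n²h²/(8m_eL²), so E_1 = h²/(8m_eL²) = (6.626×10^-34)²/(8·9.109×10^-31·(7.85×10^-10 m)²) = 9.777×10^-20 J.
Then E_5 = 5²·E_1 = 25·9.777×10^-20 J = 2.444×10^-18 J.
Converting, E_5 = 2.444×10^-18 J / (1.602×10^-19 J/eV) = 15.3 eV.

E_5 = 15.3 eV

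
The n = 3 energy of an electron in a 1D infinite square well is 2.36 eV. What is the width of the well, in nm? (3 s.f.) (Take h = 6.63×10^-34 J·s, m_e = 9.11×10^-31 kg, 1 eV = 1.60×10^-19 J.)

L = 1.20 nm

From E_n = n²h²/(8m_eL²), L = n·h/√(8m_eE_n).
E_3 = 2.36 eV = 3.776×10^-19 J, so L = 3·6.63×10^-34/√(8·9.11×10^-31·3.776×10^-19) = 1.20×10^-9 m = 1.20 nm.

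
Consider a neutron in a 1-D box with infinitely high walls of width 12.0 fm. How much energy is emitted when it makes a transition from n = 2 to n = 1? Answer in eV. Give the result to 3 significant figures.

|ΔE| = 4.26×10^6 eV

E_1 = h²/(8m_nL²) = 2.275×10^-13 J.
|ΔE| = |2² − 1²|·E_1 = 3·2.275×10^-13 J = 6.825×10^-13 J = 4.26×10^6 eV.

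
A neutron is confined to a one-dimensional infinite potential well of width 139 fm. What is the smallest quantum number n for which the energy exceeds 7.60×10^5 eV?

E_1 = h²/(8m_nL²) = 1.696×10^-15 J = 1.059×10^4 eV.
Need n² > 7.60×10^5/1.059×10^4 = 71.77, i.e. n > 8.472.
The smallest integer satisfying this is n = 9.

n = 9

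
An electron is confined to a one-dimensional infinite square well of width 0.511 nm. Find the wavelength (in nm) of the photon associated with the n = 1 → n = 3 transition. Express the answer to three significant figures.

E_1 = h²/(8m_eL²) = 2.307×10^-19 J, so ΔE = (3² − 1²)E_1 = 1.846×10^-18 J.
λ = hc/ΔE = (6.626×10^-34·2.998×10^8)/1.846×10^-18 = 1.08×10^-7 m = 108 nm.

λ = 108 nm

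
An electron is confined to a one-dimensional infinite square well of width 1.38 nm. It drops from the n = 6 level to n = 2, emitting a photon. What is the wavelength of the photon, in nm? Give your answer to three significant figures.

E_1 = h²/(8m_eL²) = 3.164×10^-20 J, so ΔE = (6² − 2²)E_1 = 1.012×10^-18 J.
λ = hc/ΔE = (6.626×10^-34·2.998×10^8)/1.012×10^-18 = 1.96×10^-7 m = 196 nm.

λ = 196 nm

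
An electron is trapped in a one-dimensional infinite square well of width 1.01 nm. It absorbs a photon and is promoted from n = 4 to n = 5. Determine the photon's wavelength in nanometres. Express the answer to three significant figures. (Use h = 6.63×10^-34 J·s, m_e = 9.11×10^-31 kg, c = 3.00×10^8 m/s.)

λ = 374 nm

E_1 = h²/(8m_eL²) = 5.913×10^-20 J, so ΔE = (5² − 4²)E_1 = 5.322×10^-19 J.
λ = hc/ΔE = (6.63×10^-34·3.00×10^8)/5.322×10^-19 = 3.74×10^-7 m = 374 nm.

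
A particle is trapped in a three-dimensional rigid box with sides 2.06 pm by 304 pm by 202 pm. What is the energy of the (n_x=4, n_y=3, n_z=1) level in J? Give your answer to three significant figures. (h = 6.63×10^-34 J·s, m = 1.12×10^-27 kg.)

For a 3D rectangular well E = (h²/8m)·Σ n_i²/L_i² = (6.63×10^-34)²/(8·1.12×10^-27) · [4²/(2.06 pm)² + 3²/(304 pm)² + 1²/(202 pm)²].
Evaluating gives E = 1.85×10^-16 J.

E = 1.85×10^-16 J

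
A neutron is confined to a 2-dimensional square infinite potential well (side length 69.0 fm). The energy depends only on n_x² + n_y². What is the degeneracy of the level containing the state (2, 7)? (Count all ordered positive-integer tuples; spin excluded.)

degeneracy = 2

The level has n_x² + n_y² = 53. The ordered positive-integer solutions are (2, 7), (7, 2).
That gives 2 states.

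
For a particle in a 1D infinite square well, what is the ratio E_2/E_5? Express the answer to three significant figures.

E_n ∝ n², so E_2/E_5 = 2²/5² = 4/25 = 0.160.

0.160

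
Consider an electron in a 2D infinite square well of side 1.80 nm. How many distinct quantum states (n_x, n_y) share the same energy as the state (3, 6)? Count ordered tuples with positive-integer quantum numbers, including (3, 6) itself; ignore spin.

The level has n_x² + n_y² = 45. The ordered positive-integer solutions are (3, 6), (6, 3).
That gives 2 states.

degeneracy = 2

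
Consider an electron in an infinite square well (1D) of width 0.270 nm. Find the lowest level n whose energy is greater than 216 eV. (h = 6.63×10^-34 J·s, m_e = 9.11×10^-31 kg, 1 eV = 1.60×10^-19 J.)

E_1 = h²/(8m_eL²) = 8.274×10^-19 J = 5.171 eV.
Need n² > 216/5.171 = 41.77, i.e. n > 6.463.
The smallest integer satisfying this is n = 7.

n = 7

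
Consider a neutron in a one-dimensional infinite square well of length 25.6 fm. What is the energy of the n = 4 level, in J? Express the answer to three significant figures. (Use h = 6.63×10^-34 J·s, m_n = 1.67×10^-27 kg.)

E_4 = 8.03×10^-13 J

For an infinite well E_n = n²h²/(8m_nL²), so E_1 = h²/(8m_nL²) = (6.63×10^-34)²/(8·1.67×10^-27·(2.56×10^-14 m)²) = 5.020×10^-14 J.
Then E_4 = 4²·E_1 = 16·5.020×10^-14 J = 8.03×10^-13 J.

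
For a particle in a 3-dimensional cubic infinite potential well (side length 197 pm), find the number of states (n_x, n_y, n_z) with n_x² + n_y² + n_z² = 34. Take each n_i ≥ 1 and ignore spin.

The level has n_x² + n_y² + n_z² = 34. The ordered positive-integer solutions are (3, 3, 4), (3, 4, 3), (4, 3, 3).
That gives 3 states.

degeneracy = 3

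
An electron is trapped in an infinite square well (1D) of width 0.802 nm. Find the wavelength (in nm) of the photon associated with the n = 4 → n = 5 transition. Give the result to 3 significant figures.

E_1 = h²/(8m_eL²) = 9.367×10^-20 J, so ΔE = (5² − 4²)E_1 = 8.430×10^-19 J.
λ = hc/ΔE = (6.626×10^-34·2.998×10^8)/8.430×10^-19 = 2.36×10^-7 m = 236 nm.

λ = 236 nm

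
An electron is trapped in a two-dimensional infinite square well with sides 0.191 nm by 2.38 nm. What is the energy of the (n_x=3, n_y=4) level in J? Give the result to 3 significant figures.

For a 2D rectangular well E = (h²/8m_e)·Σ n_i²/L_i² = (6.626×10^-34)²/(8·9.109×10^-31) · [3²/(0.191 nm)² + 4²/(2.38 nm)²].
Evaluating gives E = 1.50×10^-17 J.

E = 1.50×10^-17 J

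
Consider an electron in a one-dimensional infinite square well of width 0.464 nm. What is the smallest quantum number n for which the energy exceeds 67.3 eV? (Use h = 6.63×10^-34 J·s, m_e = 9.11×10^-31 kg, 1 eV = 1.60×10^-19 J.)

n = 7

E_1 = h²/(8m_eL²) = 2.801×10^-19 J = 1.751 eV.
Need n² > 67.3/1.751 = 38.44, i.e. n > 6.200.
The smallest integer satisfying this is n = 7.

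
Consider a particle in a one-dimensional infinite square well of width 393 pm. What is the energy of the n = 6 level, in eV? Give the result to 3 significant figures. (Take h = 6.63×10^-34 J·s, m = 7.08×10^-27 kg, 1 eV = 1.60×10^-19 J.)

E_6 = 0.0113 eV

For an infinite well E_n = n²h²/(8mL²), so E_1 = h²/(8mL²) = (6.63×10^-34)²/(8·7.08×10^-27·(3.93×10^-10 m)²) = 5.025×10^-23 J.
Then E_6 = 6²·E_1 = 36·5.025×10^-23 J = 1.809×10^-21 J.
Converting, E_6 = 1.809×10^-21 J / (1.60×10^-19 J/eV) = 0.0113 eV.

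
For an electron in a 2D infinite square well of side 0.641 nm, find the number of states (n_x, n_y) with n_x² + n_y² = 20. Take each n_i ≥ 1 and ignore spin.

degeneracy = 2

The level has n_x² + n_y² = 20. The ordered positive-integer solutions are (2, 4), (4, 2).
That gives 2 states.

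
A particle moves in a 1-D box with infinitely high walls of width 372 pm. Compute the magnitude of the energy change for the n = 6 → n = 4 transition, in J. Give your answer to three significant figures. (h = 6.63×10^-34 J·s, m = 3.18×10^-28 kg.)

E_1 = h²/(8mL²) = 1.249×10^-21 J.
|ΔE| = |6² − 4²|·E_1 = 20·1.249×10^-21 J = 2.50×10^-20 J.

|ΔE| = 2.50×10^-20 J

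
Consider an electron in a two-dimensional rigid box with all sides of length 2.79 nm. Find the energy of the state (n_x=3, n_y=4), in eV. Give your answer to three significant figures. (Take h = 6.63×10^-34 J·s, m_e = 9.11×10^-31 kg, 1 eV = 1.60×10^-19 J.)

For a 2D rectangular well E = (h²/8m_e)·Σ n_i²/L_i² = (6.63×10^-34)²/(8·9.11×10^-31) · [3²/(2.79 nm)² + 4²/(2.79 nm)²].
Evaluating gives E = 1.937×10^-19 J = 1.21 eV.

E = 1.21 eV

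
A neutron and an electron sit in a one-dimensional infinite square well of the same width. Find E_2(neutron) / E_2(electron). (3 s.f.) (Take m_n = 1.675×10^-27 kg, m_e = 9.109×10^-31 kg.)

5.44×10^-4

E_n ∝ 1/m at fixed n and L, so the ratio is m_e/m_n = 9.109×10^-31/1.675×10^-27 = 5.44×10^-4.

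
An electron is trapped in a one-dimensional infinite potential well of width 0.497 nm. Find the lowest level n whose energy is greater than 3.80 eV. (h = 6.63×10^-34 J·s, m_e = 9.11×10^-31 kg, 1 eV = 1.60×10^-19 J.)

E_1 = h²/(8m_eL²) = 2.442×10^-19 J = 1.526 eV.
Need n² > 3.80/1.526 = 2.490, i.e. n > 1.578.
The smallest integer satisfying this is n = 2.

n = 2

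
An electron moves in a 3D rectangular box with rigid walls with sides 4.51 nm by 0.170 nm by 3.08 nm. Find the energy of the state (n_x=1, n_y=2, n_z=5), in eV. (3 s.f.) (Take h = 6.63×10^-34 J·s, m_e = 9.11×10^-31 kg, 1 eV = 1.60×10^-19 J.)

For a 3D rectangular well E = (h²/8m_e)·Σ n_i²/L_i² = (6.63×10^-34)²/(8·9.11×10^-31) · [1²/(4.51 nm)² + 2²/(0.170 nm)² + 5²/(3.08 nm)²].
Evaluating gives E = 8.510×10^-18 J = 53.2 eV.

E = 53.2 eV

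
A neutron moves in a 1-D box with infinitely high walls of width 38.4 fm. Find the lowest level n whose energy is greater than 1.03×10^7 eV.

E_1 = h²/(8m_nL²) = 2.222×10^-14 J = 1.387×10^5 eV.
Need n² > 1.03×10^7/1.387×10^5 = 74.26, i.e. n > 8.617.
The smallest integer satisfying this is n = 9.

n = 9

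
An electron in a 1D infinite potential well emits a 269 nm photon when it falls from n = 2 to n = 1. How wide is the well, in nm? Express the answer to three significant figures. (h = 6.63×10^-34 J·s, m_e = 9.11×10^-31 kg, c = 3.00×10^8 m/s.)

L = 0.495 nm

The photon carries ΔE = hc/λ = 6.63×10^-34·3.00×10^8/2.69×10^-7 m = 7.394×10^-19 J.
Since ΔE = (2² − 1²)E_1, E_1 = 2.465×10^-19 J, and L = h/√(8m_eE_1) = 4.95×10^-10 m = 0.495 nm.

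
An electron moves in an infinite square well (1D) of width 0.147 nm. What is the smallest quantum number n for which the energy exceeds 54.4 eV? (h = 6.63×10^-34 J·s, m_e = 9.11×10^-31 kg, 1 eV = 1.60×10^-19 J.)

E_1 = h²/(8m_eL²) = 2.791×10^-18 J = 17.44 eV.
Need n² > 54.4/17.44 = 3.119, i.e. n > 1.766.
The smallest integer satisfying this is n = 2.

n = 2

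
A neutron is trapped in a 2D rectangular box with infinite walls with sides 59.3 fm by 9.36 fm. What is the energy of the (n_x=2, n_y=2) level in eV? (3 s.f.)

For a 2D rectangular well E = (h²/8m_n)·Σ n_i²/L_i² = (6.626×10^-34)²/(8·1.675×10^-27) · [2²/(59.3 fm)² + 2²/(9.36 fm)²].
Evaluating gives E = 1.533×10^-12 J = 9.57×10^6 eV.

E = 9.57×10^6 eV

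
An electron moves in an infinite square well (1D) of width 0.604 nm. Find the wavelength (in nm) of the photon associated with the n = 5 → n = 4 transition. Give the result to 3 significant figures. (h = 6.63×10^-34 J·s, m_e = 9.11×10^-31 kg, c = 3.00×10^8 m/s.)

E_1 = h²/(8m_eL²) = 1.653×10^-19 J, so ΔE = (5² − 4²)E_1 = 1.488×10^-18 J.
λ = hc/ΔE = (6.63×10^-34·3.00×10^8)/1.488×10^-18 = 1.34×10^-7 m = 134 nm.

λ = 134 nm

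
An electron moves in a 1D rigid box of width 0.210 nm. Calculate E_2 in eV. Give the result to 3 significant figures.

E_2 = 34.1 eV

For an infinite well E_n = n²h²/(8m_eL²), so E_1 = h²/(8m_eL²) = (6.626×10^-34)²/(8·9.109×10^-31·(2.10×10^-10 m)²) = 1.366×10^-18 J.
Then E_2 = 2²·E_1 = 4·1.366×10^-18 J = 5.464×10^-18 J.
Converting, E_2 = 5.464×10^-18 J / (1.602×10^-19 J/eV) = 34.1 eV.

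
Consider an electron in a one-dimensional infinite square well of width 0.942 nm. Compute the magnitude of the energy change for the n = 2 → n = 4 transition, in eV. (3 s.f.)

|ΔE| = 5.09 eV

E_1 = h²/(8m_eL²) = 6.790×10^-20 J.
|ΔE| = |2² − 4²|·E_1 = 12·6.790×10^-20 J = 8.148×10^-19 J = 5.09 eV.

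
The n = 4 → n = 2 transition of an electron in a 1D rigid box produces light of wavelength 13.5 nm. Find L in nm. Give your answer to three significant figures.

L = 0.222 nm

The photon carries ΔE = hc/λ = 6.626×10^-34·2.998×10^8/1.35×10^-8 m = 1.471×10^-17 J.
Since ΔE = (4² − 2²)E_1, E_1 = 1.226×10^-18 J, and L = h/√(8m_eE_1) = 2.22×10^-10 m = 0.222 nm.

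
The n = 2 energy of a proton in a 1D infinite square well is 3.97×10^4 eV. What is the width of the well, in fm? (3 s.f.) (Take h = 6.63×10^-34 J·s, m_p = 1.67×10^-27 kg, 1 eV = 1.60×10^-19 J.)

From E_n = n²h²/(8m_pL²), L = n·h/√(8m_pE_n).
E_2 = 3.97×10^4 eV = 6.352×10^-15 J, so L = 2·6.63×10^-34/√(8·1.67×10^-27·6.352×10^-15) = 1.44×10^-13 m = 144 fm.

L = 144 fm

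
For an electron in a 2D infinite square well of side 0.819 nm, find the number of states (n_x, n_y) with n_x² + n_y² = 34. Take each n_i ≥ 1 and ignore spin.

degeneracy = 2

The level has n_x² + n_y² = 34. The ordered positive-integer solutions are (3, 5), (5, 3).
That gives 2 states.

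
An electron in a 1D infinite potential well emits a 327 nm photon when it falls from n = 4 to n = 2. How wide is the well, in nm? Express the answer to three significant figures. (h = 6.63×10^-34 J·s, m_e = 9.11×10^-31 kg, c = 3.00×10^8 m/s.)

The photon carries ΔE = hc/λ = 6.63×10^-34·3.00×10^8/3.27×10^-7 m = 6.083×10^-19 J.
Since ΔE = (4² − 2²)E_1, E_1 = 5.069×10^-20 J, and L = h/√(8m_eE_1) = 1.09×10^-9 m = 1.09 nm.

L = 1.09 nm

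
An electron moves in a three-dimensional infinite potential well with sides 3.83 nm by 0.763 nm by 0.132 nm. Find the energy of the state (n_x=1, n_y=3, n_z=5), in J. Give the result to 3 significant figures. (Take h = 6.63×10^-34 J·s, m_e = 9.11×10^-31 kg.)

E = 8.75×10^-17 J

For a 3D rectangular well E = (h²/8m_e)·Σ n_i²/L_i² = (6.63×10^-34)²/(8·9.11×10^-31) · [1²/(3.83 nm)² + 3²/(0.763 nm)² + 5²/(0.132 nm)²].
Evaluating gives E = 8.75×10^-17 J.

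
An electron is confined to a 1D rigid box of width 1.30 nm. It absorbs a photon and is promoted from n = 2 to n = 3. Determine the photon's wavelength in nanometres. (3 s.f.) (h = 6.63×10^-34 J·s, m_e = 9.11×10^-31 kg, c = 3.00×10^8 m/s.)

E_1 = h²/(8m_eL²) = 3.569×10^-20 J, so ΔE = (3² − 2²)E_1 = 1.785×10^-19 J.
λ = hc/ΔE = (6.63×10^-34·3.00×10^8)/1.785×10^-19 = 1.11×10^-6 m = 1.11×10^3 nm.

λ = 1.11×10^3 nm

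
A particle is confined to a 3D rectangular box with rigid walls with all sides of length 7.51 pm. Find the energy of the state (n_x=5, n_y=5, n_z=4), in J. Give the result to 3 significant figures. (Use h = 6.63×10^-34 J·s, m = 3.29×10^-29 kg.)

E = 1.95×10^-15 J

For a 3D rectangular well E = (h²/8m)·Σ n_i²/L_i² = (6.63×10^-34)²/(8·3.29×10^-29) · [5²/(7.51 pm)² + 5²/(7.51 pm)² + 4²/(7.51 pm)²].
Evaluating gives E = 1.95×10^-15 J.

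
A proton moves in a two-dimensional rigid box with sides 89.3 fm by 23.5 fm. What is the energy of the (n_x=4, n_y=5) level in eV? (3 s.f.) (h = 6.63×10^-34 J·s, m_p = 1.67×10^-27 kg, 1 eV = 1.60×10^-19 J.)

For a 2D rectangular well E = (h²/8m_p)·Σ n_i²/L_i² = (6.63×10^-34)²/(8·1.67×10^-27) · [4²/(89.3 fm)² + 5²/(23.5 fm)²].
Evaluating gives E = 1.555×10^-12 J = 9.72×10^6 eV.

E = 9.72×10^6 eV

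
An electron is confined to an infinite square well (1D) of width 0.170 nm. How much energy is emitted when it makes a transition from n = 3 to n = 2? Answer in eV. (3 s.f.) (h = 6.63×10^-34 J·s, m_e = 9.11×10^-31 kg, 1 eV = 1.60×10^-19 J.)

E_1 = h²/(8m_eL²) = 2.087×10^-18 J.
|ΔE| = |3² − 2²|·E_1 = 5·2.087×10^-18 J = 1.044×10^-17 J = 65.2 eV.

|ΔE| = 65.2 eV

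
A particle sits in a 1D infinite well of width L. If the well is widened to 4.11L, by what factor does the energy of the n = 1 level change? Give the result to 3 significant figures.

E_n ∝ 1/L², so the energy scales by 1/4.11² = 0.0592.

0.0592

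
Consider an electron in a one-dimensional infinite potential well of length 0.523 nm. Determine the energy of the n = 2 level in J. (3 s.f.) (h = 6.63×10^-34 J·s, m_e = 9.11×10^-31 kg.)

For an infinite well E_n = n²h²/(8m_eL²), so E_1 = h²/(8m_eL²) = (6.63×10^-34)²/(8·9.11×10^-31·(5.23×10^-10 m)²) = 2.205×10^-19 J.
Then E_2 = 2²·E_1 = 4·2.205×10^-19 J = 8.82×10^-19 J.

E_2 = 8.82×10^-19 J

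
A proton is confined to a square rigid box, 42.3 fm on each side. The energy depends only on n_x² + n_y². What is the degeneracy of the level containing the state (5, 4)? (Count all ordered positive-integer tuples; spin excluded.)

The level has n_x² + n_y² = 41. The ordered positive-integer solutions are (4, 5), (5, 4).
That gives 2 states.

degeneracy = 2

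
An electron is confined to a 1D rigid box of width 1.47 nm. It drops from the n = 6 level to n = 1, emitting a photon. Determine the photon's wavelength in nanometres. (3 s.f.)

λ = 204 nm

E_1 = h²/(8m_eL²) = 2.788×10^-20 J, so ΔE = (6² − 1²)E_1 = 9.758×10^-19 J.
λ = hc/ΔE = (6.626×10^-34·2.998×10^8)/9.758×10^-19 = 2.04×10^-7 m = 204 nm.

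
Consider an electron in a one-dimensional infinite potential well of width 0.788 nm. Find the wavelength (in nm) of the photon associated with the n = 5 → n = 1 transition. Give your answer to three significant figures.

λ = 85.3 nm

E_1 = h²/(8m_eL²) = 9.703×10^-20 J, so ΔE = (5² − 1²)E_1 = 2.329×10^-18 J.
λ = hc/ΔE = (6.626×10^-34·2.998×10^8)/2.329×10^-18 = 8.53×10^-8 m = 85.3 nm.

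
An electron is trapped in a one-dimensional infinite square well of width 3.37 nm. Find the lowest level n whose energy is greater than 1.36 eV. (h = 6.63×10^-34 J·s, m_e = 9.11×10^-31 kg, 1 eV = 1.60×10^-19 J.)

n = 7

E_1 = h²/(8m_eL²) = 5.311×10^-21 J = 0.03319 eV.
Need n² > 1.36/0.03319 = 40.98, i.e. n > 6.402.
The smallest integer satisfying this is n = 7.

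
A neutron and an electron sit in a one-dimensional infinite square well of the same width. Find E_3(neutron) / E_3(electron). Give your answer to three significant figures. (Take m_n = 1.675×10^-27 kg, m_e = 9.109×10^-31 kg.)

E_n ∝ 1/m at fixed n and L, so the ratio is m_e/m_n = 9.109×10^-31/1.675×10^-27 = 5.44×10^-4.

5.44×10^-4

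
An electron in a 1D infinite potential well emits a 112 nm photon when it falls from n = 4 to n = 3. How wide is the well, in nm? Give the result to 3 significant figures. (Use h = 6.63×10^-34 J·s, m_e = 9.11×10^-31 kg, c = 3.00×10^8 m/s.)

The photon carries ΔE = hc/λ = 6.63×10^-34·3.00×10^8/1.12×10^-7 m = 1.776×10^-18 J.
Since ΔE = (4² − 3²)E_1, E_1 = 2.537×10^-19 J, and L = h/√(8m_eE_1) = 4.88×10^-10 m = 0.488 nm.

L = 0.488 nm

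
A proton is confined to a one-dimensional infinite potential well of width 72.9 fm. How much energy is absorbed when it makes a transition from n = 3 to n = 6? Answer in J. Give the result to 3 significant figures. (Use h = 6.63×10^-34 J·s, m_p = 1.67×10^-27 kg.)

E_1 = h²/(8m_pL²) = 6.191×10^-15 J.
|ΔE| = |3² − 6²|·E_1 = 27·6.191×10^-15 J = 1.67×10^-13 J.

|ΔE| = 1.67×10^-13 J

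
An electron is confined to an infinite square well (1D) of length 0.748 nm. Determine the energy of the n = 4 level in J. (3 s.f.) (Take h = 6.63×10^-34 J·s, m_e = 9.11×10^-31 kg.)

For an infinite well E_n = n²h²/(8m_eL²), so E_1 = h²/(8m_eL²) = (6.63×10^-34)²/(8·9.11×10^-31·(7.48×10^-10 m)²) = 1.078×10^-19 J.
Then E_4 = 4²·E_1 = 16·1.078×10^-19 J = 1.72×10^-18 J.

E_4 = 1.72×10^-18 J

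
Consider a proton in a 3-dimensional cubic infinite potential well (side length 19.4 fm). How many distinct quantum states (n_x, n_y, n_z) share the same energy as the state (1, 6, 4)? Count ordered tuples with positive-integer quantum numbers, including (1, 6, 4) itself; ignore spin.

The level has n_x² + n_y² + n_z² = 53. The ordered positive-integer solutions are (1, 4, 6), (1, 6, 4), (4, 1, 6), (4, 6, 1), (6, 1, 4), (6, 4, 1).
That gives 6 states.

degeneracy = 6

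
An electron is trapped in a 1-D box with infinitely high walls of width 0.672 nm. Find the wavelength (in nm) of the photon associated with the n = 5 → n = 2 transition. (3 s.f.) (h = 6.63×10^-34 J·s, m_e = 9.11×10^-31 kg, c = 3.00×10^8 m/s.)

E_1 = h²/(8m_eL²) = 1.336×10^-19 J, so ΔE = (5² − 2²)E_1 = 2.806×10^-18 J.
λ = hc/ΔE = (6.63×10^-34·3.00×10^8)/2.806×10^-18 = 7.09×10^-8 m = 70.9 nm.

λ = 70.9 nm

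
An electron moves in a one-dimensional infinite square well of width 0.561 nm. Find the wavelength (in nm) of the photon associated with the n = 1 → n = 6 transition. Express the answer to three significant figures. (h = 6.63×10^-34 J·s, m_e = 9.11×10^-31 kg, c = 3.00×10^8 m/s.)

E_1 = h²/(8m_eL²) = 1.916×10^-19 J, so ΔE = (6² − 1²)E_1 = 6.706×10^-18 J.
λ = hc/ΔE = (6.63×10^-34·3.00×10^8)/6.706×10^-18 = 2.97×10^-8 m = 29.7 nm.

λ = 29.7 nm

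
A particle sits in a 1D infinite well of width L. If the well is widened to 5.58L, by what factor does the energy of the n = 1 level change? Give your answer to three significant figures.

E_n ∝ 1/L², so the energy scales by 1/5.58² = 0.0321.

0.0321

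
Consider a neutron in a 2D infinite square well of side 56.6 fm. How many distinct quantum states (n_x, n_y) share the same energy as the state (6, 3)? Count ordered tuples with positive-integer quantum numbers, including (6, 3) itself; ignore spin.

degeneracy = 2

The level has n_x² + n_y² = 45. The ordered positive-integer solutions are (3, 6), (6, 3).
That gives 2 states.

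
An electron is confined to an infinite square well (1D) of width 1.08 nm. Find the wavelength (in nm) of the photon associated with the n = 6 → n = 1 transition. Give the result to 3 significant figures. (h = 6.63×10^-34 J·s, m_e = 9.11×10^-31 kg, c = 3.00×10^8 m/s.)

λ = 110 nm

E_1 = h²/(8m_eL²) = 5.171×10^-20 J, so ΔE = (6² − 1²)E_1 = 1.810×10^-18 J.
λ = hc/ΔE = (6.63×10^-34·3.00×10^8)/1.810×10^-18 = 1.10×10^-7 m = 110 nm.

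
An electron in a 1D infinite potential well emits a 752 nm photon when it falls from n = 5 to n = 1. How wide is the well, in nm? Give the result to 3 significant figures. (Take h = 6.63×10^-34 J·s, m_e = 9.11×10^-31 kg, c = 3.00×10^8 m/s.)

L = 2.34 nm

The photon carries ΔE = hc/λ = 6.63×10^-34·3.00×10^8/7.52×10^-7 m = 2.645×10^-19 J.
Since ΔE = (5² − 1²)E_1, E_1 = 1.102×10^-20 J, and L = h/√(8m_eE_1) = 2.34×10^-9 m = 2.34 nm.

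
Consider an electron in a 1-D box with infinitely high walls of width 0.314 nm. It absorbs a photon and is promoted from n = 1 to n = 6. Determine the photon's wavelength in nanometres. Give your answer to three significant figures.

E_1 = h²/(8m_eL²) = 6.111×10^-19 J, so ΔE = (6² − 1²)E_1 = 2.139×10^-17 J.
λ = hc/ΔE = (6.626×10^-34·2.998×10^8)/2.139×10^-17 = 9.29×10^-9 m = 9.29 nm.

λ = 9.29 nm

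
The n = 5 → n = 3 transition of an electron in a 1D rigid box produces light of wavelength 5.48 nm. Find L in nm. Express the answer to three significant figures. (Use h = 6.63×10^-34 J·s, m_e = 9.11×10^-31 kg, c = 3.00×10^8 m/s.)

The photon carries ΔE = hc/λ = 6.63×10^-34·3.00×10^8/5.48×10^-9 m = 3.630×10^-17 J.
Since ΔE = (5² − 3²)E_1, E_1 = 2.269×10^-18 J, and L = h/√(8m_eE_1) = 1.63×10^-10 m = 0.163 nm.

L = 0.163 nm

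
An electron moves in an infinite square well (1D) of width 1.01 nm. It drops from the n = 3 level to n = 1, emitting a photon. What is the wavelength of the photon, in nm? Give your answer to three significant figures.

λ = 420 nm

E_1 = h²/(8m_eL²) = 5.906×10^-20 J, so ΔE = (3² − 1²)E_1 = 4.725×10^-19 J.
λ = hc/ΔE = (6.626×10^-34·2.998×10^8)/4.725×10^-19 = 4.20×10^-7 m = 420 nm.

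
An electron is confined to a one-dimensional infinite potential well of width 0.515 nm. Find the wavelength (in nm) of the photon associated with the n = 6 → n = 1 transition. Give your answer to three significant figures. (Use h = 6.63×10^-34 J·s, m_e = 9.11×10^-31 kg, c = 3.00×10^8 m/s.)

E_1 = h²/(8m_eL²) = 2.274×10^-19 J, so ΔE = (6² − 1²)E_1 = 7.959×10^-18 J.
λ = hc/ΔE = (6.63×10^-34·3.00×10^8)/7.959×10^-18 = 2.50×10^-8 m = 25.0 nm.

λ = 25.0 nm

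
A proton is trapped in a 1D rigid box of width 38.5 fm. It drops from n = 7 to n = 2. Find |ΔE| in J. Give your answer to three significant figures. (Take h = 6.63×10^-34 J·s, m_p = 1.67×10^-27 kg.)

|ΔE| = 9.99×10^-13 J

E_1 = h²/(8m_pL²) = 2.220×10^-14 J.
|ΔE| = |7² − 2²|·E_1 = 45·2.220×10^-14 J = 9.99×10^-13 J.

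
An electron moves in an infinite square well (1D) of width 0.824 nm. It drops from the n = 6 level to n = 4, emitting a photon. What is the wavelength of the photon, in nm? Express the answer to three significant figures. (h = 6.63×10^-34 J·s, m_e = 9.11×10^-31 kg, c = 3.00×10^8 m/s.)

E_1 = h²/(8m_eL²) = 8.883×10^-20 J, so ΔE = (6² − 4²)E_1 = 1.777×10^-18 J.
λ = hc/ΔE = (6.63×10^-34·3.00×10^8)/1.777×10^-18 = 1.12×10^-7 m = 112 nm.

λ = 112 nm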